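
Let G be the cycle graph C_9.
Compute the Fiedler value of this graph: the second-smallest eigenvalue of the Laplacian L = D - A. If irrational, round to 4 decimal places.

0.4679

The graph has 9 vertices and degree multiset [2, 2, 2, 2, 2, 2, 2, 2, 2]; D is the diagonal matrix of degrees and L = D - A. The sorted Laplacian eigenvalues are [0, 0.4679, 0.4679, 1.6527, 1.6527, 3, 3, 3.8794, 3.8794]; the algebraic connectivity is the second entry, 0.4679. There is one zero in the spectrum, matching the 1 component. By the matrix-tree theorem the graph has (1/9) * product of the nonzero eigenvalues = 9 spanning trees.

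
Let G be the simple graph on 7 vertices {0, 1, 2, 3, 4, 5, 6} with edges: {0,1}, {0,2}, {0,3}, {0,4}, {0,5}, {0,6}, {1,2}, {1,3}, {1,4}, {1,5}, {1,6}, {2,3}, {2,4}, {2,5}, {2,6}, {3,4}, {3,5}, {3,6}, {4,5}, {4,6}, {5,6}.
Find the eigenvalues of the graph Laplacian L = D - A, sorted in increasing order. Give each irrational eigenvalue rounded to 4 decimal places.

Each diagonal entry of L is the vertex degree and each off-diagonal entry is -1 where an edge is present, 0 otherwise; in the order [0, 1, 2, 3, 4, 5, 6] the diagonal is [6, 6, 6, 6, 6, 6, 6]. Since every row of L sums to 0, the all-ones vector is in the kernel and 0 is an eigenvalue. The largest eigenvalue, 7, is at most the vertex count 7. There is one zero in the spectrum, matching the 1 component.

[0, 7, 7, 7, 7, 7, 7]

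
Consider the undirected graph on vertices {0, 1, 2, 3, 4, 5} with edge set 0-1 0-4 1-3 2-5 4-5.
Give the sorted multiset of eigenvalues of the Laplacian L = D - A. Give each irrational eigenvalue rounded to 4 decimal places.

[0, 0.2679, 1, 2, 3, 3.7321]

With the vertex order [0, 1, 2, 3, 4, 5], the degrees are [2, 2, 1, 1, 2, 2], giving D = diag(2, 2, 1, 1, 2, 2) and L = D - A. Diagonalising L (or applying a numerical eigensolver to the 6x6 matrix) gives the spectrum above. By the matrix-tree theorem the graph has (1/6) * product of the nonzero eigenvalues = 1 spanning tree.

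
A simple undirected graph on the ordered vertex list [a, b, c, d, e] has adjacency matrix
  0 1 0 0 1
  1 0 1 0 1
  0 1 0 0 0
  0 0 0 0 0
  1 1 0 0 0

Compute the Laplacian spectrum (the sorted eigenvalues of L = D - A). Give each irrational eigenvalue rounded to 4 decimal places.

With the vertex order [a, b, c, d, e], the degrees are [2, 3, 1, 0, 2], giving D = diag(2, 3, 1, 0, 2) and L = D - A. The multiplicity of 0 as a Laplacian eigenvalue equals the number of connected components. The 2 zero eigenvalues correspond to the 2 connected components. The eigenvalues sum to 8, which equals trace(L) = 2|E|.

[0, 0, 1, 3, 4]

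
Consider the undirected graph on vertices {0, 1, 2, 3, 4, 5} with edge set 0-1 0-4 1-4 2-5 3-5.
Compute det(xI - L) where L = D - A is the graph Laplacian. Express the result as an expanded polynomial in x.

Each diagonal entry of L is the vertex degree and each off-diagonal entry is -1 where an edge is present, 0 otherwise; in the order [0, 1, 2, 3, 4, 5] the diagonal is [2, 2, 1, 1, 2, 2]. L has integer entries, so p(x) = det(xI - L) has integer coefficients. Expanding the determinant yields x^6 - 10x^5 + 36x^4 - 54x^3 + 27x^2. The constant term is 0 because L is singular (the all-ones vector lies in its kernel). There are 2 zeros in the spectrum, matching the 2 components. The eigenvalues sum to 10, which equals trace(L) = 2|E|.

x^6 - 10x^5 + 36x^4 - 54x^3 + 27x^2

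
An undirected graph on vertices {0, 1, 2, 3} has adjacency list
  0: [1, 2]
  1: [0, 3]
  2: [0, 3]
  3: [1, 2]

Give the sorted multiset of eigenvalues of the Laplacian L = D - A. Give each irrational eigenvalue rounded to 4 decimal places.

[0, 2, 2, 4]

Each diagonal entry of L is the vertex degree and each off-diagonal entry is -1 where an edge is present, 0 otherwise; in the order [0, 1, 2, 3] the diagonal is [2, 2, 2, 2]. Diagonalising L (or applying a numerical eigensolver to the 4x4 matrix) gives the spectrum above. The largest eigenvalue, 4, is at most the vertex count 4.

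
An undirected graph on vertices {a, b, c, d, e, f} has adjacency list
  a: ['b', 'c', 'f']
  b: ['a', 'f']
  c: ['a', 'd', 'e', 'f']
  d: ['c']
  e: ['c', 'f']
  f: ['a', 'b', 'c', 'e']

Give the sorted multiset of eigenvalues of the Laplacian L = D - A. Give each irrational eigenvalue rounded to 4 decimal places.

[0, 0.8851, 1.6972, 3.2541, 4.8608, 5.3028]

Each diagonal entry of L is the vertex degree and each off-diagonal entry is -1 where an edge is present, 0 otherwise; in the order [a, b, c, d, e, f] the diagonal is [3, 2, 4, 1, 2, 4]. The multiplicity of 0 as a Laplacian eigenvalue equals the number of connected components. There is one zero in the spectrum, matching the 1 component. The largest eigenvalue, 5.3028, is at most the vertex count 6.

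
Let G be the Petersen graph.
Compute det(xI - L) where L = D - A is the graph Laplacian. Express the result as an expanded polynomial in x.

The graph has 10 vertices and degree multiset [3, 3, 3, 3, 3, 3, 3, 3, 3, 3]; D is the diagonal matrix of degrees and L = D - A. L has integer entries, so p(x) = det(xI - L) has integer coefficients. Expanding the determinant yields x^10 - 30x^9 + 390x^8 - 2880x^7 + 13305x^6 - 39882x^5 + 77640x^4 - 94800x^3 + 66000x^2 - 20000x. The coefficient of x^9 equals -trace(L) = -30, matching the sum of degrees. There is one zero in the spectrum, matching the 1 component.

x^10 - 30x^9 + 390x^8 - 2880x^7 + 13305x^6 - 39882x^5 + 77640x^4 - 94800x^3 + 66000x^2 - 20000x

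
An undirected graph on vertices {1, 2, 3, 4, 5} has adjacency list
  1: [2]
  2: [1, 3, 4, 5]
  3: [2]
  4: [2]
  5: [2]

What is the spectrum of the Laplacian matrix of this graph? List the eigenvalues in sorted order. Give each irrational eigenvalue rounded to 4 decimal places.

With the vertex order [1, 2, 3, 4, 5], the degrees are [1, 4, 1, 1, 1], giving D = diag(1, 4, 1, 1, 1) and L = D - A. Since every row of L sums to 0, the all-ones vector is in the kernel and 0 is an eigenvalue. The single zero eigenvalue shows the graph is connected. The eigenvalues sum to 8, which equals trace(L) = 2|E|.

[0, 1, 1, 1, 5]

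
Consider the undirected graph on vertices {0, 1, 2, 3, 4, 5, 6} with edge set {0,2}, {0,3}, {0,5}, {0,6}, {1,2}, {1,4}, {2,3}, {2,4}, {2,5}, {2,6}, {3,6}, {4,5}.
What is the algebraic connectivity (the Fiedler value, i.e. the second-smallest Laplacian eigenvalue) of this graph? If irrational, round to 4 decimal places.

Each diagonal entry of L is the vertex degree and each off-diagonal entry is -1 where an edge is present, 0 otherwise; in the order [0, 1, 2, 3, 4, 5, 6] the diagonal is [4, 2, 6, 3, 3, 3, 3]. Computing the eigenvalues of L and sorting gives [0, 1.3249, 2.4608, 4, 4, 5.2143, 7]. The Fiedler value lambda_2 = 1.3249 is strictly positive, so the graph is connected. There is one zero in the spectrum, matching the 1 component.

1.3249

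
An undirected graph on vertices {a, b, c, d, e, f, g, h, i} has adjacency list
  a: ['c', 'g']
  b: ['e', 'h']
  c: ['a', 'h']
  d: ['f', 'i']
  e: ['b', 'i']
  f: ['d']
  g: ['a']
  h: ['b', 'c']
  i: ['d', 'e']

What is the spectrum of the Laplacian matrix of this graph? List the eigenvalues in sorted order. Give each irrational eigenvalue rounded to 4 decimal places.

[0, 0.1206, 0.4679, 1, 1.6527, 2.3473, 3, 3.5321, 3.8794]

Reading degrees in the order [a, b, c, d, e, f, g, h, i] gives [2, 2, 2, 2, 2, 1, 1, 2, 2]; set D = diag(2, 2, 2, 2, 2, 1, 1, 2, 2) and form L = D - A. Diagonalising L (or applying a numerical eigensolver to the 9x9 matrix) gives the spectrum above. The largest eigenvalue, 3.8794, is at most the vertex count 9. There is one zero in the spectrum, matching the 1 component.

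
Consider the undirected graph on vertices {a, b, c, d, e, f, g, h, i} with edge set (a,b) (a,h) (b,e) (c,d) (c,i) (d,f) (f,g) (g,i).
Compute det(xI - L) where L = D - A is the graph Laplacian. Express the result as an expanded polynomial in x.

Reading degrees in the order [a, b, c, d, e, f, g, h, i] gives [2, 2, 2, 2, 1, 2, 2, 1, 2]; set D = diag(2, 2, 2, 2, 1, 2, 2, 1, 2) and form L = D - A. L has integer entries, so p(x) = det(xI - L) has integer coefficients. Expanding the determinant yields x^9 - 16x^8 + 105x^7 - 364x^6 + 715x^5 - 790x^4 + 450x^3 - 100x^2. The coefficient of x^8 equals -trace(L) = -16, matching the sum of degrees. There are 2 zeros in the spectrum, matching the 2 components.

x^9 - 16x^8 + 105x^7 - 364x^6 + 715x^5 - 790x^4 + 450x^3 - 100x^2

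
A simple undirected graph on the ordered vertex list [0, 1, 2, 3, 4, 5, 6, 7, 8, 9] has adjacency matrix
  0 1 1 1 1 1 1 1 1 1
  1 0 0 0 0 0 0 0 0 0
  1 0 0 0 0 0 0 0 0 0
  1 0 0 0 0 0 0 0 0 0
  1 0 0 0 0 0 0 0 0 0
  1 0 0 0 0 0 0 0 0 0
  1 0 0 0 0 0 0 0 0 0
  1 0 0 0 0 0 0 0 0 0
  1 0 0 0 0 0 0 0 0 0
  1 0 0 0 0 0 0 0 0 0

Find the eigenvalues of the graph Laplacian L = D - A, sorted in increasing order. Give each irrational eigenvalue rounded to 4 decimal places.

[0, 1, 1, 1, 1, 1, 1, 1, 1, 10]

Each diagonal entry of L is the vertex degree and each off-diagonal entry is -1 where an edge is present, 0 otherwise; in the order [0, 1, 2, 3, 4, 5, 6, 7, 8, 9] the diagonal is [9, 1, 1, 1, 1, 1, 1, 1, 1, 1]. Since every row of L sums to 0, the all-ones vector is in the kernel and 0 is an eigenvalue. There is one zero in the spectrum, matching the 1 component. By the matrix-tree theorem the graph has (1/10) * product of the nonzero eigenvalues = 1 spanning tree.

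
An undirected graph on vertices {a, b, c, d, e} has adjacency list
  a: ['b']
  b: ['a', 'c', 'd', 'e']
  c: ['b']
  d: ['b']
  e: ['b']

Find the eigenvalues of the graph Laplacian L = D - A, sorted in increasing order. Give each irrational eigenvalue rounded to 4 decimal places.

Each diagonal entry of L is the vertex degree and each off-diagonal entry is -1 where an edge is present, 0 otherwise; in the order [a, b, c, d, e] the diagonal is [1, 4, 1, 1, 1]. Diagonalising L (or applying a numerical eigensolver to the 5x5 matrix) gives the spectrum above. The single zero eigenvalue shows the graph is connected. The eigenvalues sum to 8, which equals trace(L) = 2|E|.

[0, 1, 1, 1, 5]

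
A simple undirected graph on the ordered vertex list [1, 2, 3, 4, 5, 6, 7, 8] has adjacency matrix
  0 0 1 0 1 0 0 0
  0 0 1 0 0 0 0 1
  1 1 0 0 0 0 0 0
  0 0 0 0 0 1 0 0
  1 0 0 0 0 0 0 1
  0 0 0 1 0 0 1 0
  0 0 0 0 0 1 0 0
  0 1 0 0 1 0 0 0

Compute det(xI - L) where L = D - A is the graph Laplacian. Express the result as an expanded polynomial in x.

x^8 - 14x^7 + 78x^6 - 220x^5 + 330x^4 - 250x^3 + 75x^2

Reading degrees in the order [1, 2, 3, 4, 5, 6, 7, 8] gives [2, 2, 2, 1, 2, 2, 1, 2]; set D = diag(2, 2, 2, 1, 2, 2, 1, 2) and form L = D - A. L has integer entries, so p(x) = det(xI - L) has integer coefficients. Expanding the determinant yields x^8 - 14x^7 + 78x^6 - 220x^5 + 330x^4 - 250x^3 + 75x^2. The coefficient of x^7 equals -trace(L) = -14, matching the sum of degrees. There are 2 zeros in the spectrum, matching the 2 components.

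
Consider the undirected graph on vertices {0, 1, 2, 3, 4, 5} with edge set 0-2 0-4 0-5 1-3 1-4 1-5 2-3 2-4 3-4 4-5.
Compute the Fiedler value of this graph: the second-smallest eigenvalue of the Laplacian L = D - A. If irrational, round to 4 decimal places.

Each diagonal entry of L is the vertex degree and each off-diagonal entry is -1 where an edge is present, 0 otherwise; in the order [0, 1, 2, 3, 4, 5] the diagonal is [3, 3, 3, 3, 5, 3]. The smallest Laplacian eigenvalue is always 0. The next one, lambda_2 = 2.3820, measures how hard the graph is to disconnect: larger values mean better connectivity.

2.3820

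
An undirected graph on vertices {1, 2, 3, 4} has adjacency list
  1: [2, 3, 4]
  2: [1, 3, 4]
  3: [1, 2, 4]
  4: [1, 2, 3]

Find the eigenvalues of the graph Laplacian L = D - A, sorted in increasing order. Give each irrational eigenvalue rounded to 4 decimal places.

Each diagonal entry of L is the vertex degree and each off-diagonal entry is -1 where an edge is present, 0 otherwise; in the order [1, 2, 3, 4] the diagonal is [3, 3, 3, 3]. Since every row of L sums to 0, the all-ones vector is in the kernel and 0 is an eigenvalue. The single zero eigenvalue shows the graph is connected. The largest eigenvalue, 4, is at most the vertex count 4.

[0, 4, 4, 4]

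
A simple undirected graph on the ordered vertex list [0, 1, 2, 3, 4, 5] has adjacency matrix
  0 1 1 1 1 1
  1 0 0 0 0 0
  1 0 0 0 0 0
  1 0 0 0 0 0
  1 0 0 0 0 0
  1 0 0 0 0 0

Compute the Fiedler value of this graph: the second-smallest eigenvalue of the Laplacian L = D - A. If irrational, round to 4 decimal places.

Each diagonal entry of L is the vertex degree and each off-diagonal entry is -1 where an edge is present, 0 otherwise; in the order [0, 1, 2, 3, 4, 5] the diagonal is [5, 1, 1, 1, 1, 1]. Computing the eigenvalues of L and sorting gives [0, 1, 1, 1, 1, 6]. The Fiedler value lambda_2 = 1 is strictly positive, so the graph is connected. There is one zero in the spectrum, matching the 1 component.

1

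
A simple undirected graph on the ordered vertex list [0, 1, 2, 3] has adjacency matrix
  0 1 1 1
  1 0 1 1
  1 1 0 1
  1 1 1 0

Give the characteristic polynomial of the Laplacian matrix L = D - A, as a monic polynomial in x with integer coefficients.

Reading degrees in the order [0, 1, 2, 3] gives [3, 3, 3, 3]; set D = diag(3, 3, 3, 3) and form L = D - A. Computing det(xI - L) by cofactor expansion (or equivalently via sum-over-permutations) gives x^4 - 12x^3 + 48x^2 - 64x. Since p(0) = det(-L) = 0, x divides p(x). The eigenvalues sum to 12, which equals trace(L) = 2|E|.

x^4 - 12x^3 + 48x^2 - 64x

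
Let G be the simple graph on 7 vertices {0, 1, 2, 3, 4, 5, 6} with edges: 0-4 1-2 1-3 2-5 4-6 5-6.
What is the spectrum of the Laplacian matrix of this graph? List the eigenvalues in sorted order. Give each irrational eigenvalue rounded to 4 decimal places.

Reading degrees in the order [0, 1, 2, 3, 4, 5, 6] gives [1, 2, 2, 1, 2, 2, 2]; set D = diag(1, 2, 2, 1, 2, 2, 2) and form L = D - A. The multiplicity of 0 as a Laplacian eigenvalue equals the number of connected components. The single zero eigenvalue shows the graph is connected. By the matrix-tree theorem the graph has (1/7) * product of the nonzero eigenvalues = 1 spanning tree.

[0, 0.1981, 0.7530, 1.5550, 2.4450, 3.2470, 3.8019]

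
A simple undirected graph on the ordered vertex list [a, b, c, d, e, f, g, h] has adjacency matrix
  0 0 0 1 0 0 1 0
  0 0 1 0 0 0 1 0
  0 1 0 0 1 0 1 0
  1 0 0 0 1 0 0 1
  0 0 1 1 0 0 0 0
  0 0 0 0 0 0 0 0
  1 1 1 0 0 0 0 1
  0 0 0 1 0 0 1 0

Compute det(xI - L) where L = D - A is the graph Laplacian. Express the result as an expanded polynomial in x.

x^8 - 18x^7 + 128x^6 - 458x^5 + 867x^4 - 824x^3 + 308x^2

Reading degrees in the order [a, b, c, d, e, f, g, h] gives [2, 2, 3, 3, 2, 0, 4, 2]; set D = diag(2, 2, 3, 3, 2, 0, 4, 2) and form L = D - A. Computing det(xI - L) by cofactor expansion (or equivalently via sum-over-permutations) gives x^8 - 18x^7 + 128x^6 - 458x^5 + 867x^4 - 824x^3 + 308x^2. The constant term is 0 because L is singular (the all-ones vector lies in its kernel). The largest eigenvalue, 5.3429, is at most the vertex count 8. There are 2 zeros in the spectrum, matching the 2 components.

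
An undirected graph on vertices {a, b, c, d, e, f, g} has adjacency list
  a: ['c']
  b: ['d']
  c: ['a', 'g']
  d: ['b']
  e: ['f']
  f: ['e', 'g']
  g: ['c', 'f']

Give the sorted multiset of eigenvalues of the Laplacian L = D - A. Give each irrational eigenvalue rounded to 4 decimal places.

Each diagonal entry of L is the vertex degree and each off-diagonal entry is -1 where an edge is present, 0 otherwise; in the order [a, b, c, d, e, f, g] the diagonal is [1, 1, 2, 1, 1, 2, 2]. Diagonalising L (or applying a numerical eigensolver to the 7x7 matrix) gives the spectrum above. The 2 zero eigenvalues correspond to the 2 connected components. The largest eigenvalue, 3.6180, is at most the vertex count 7.

[0, 0, 0.3820, 1.3820, 2, 2.6180, 3.6180]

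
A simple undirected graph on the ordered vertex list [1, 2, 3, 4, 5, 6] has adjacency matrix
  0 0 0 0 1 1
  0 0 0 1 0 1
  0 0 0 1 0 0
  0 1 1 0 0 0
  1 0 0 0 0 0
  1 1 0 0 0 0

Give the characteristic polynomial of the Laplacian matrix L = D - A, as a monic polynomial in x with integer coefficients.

Reading degrees in the order [1, 2, 3, 4, 5, 6] gives [2, 2, 1, 2, 1, 2]; set D = diag(2, 2, 1, 2, 1, 2) and form L = D - A. Computing det(xI - L) by cofactor expansion (or equivalently via sum-over-permutations) gives x^6 - 10x^5 + 36x^4 - 56x^3 + 35x^2 - 6x. The constant term is 0 because L is singular (the all-ones vector lies in its kernel).

x^6 - 10x^5 + 36x^4 - 56x^3 + 35x^2 - 6x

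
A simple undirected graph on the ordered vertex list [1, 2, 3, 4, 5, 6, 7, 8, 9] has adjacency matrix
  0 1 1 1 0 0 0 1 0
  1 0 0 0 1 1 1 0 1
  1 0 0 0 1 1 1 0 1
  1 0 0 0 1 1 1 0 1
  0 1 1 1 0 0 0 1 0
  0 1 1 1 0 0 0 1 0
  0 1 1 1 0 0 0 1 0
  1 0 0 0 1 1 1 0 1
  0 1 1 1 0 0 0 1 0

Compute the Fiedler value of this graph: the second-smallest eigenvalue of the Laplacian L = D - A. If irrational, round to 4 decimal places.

Reading degrees in the order [1, 2, 3, 4, 5, 6, 7, 8, 9] gives [4, 5, 5, 5, 4, 4, 4, 5, 4]; set D = diag(4, 5, 5, 5, 4, 4, 4, 5, 4) and form L = D - A. Computing the eigenvalues of L and sorting gives [0, 4, 4, 4, 4, 5, 5, 5, 9]. The Fiedler value lambda_2 = 4 is strictly positive, so the graph is connected. There is one zero in the spectrum, matching the 1 component. The eigenvalues sum to 40, which equals trace(L) = 2|E|.

4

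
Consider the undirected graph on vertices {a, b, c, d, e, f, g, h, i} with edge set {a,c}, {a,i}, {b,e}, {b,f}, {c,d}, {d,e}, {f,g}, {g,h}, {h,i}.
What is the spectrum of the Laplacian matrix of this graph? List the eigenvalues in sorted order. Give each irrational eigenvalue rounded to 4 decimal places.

[0, 0.4679, 0.4679, 1.6527, 1.6527, 3, 3, 3.8794, 3.8794]

With the vertex order [a, b, c, d, e, f, g, h, i], the degrees are [2, 2, 2, 2, 2, 2, 2, 2, 2], giving D = diag(2, 2, 2, 2, 2, 2, 2, 2, 2) and L = D - A. The multiplicity of 0 as a Laplacian eigenvalue equals the number of connected components. The single zero eigenvalue shows the graph is connected. There is one zero in the spectrum, matching the 1 component. The largest eigenvalue, 3.8794, is at most the vertex count 9.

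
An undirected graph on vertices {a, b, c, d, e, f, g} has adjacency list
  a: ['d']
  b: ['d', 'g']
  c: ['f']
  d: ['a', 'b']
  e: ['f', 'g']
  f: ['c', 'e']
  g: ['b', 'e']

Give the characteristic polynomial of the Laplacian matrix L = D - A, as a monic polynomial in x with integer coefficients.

With the vertex order [a, b, c, d, e, f, g], the degrees are [1, 2, 1, 2, 2, 2, 2], giving D = diag(1, 2, 1, 2, 2, 2, 2) and L = D - A. L has integer entries, so p(x) = det(xI - L) has integer coefficients. Expanding the determinant yields x^7 - 12x^6 + 55x^5 - 120x^4 + 126x^3 - 56x^2 + 7x. The constant term is 0 because L is singular (the all-ones vector lies in its kernel). The largest eigenvalue, 3.8019, is at most the vertex count 7.

x^7 - 12x^6 + 55x^5 - 120x^4 + 126x^3 - 56x^2 + 7x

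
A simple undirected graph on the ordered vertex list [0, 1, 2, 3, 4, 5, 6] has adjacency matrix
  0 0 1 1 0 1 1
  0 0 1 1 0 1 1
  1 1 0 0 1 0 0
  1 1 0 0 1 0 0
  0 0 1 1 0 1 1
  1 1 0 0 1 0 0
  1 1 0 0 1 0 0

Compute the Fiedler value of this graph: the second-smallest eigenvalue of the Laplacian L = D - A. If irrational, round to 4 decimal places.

Reading degrees in the order [0, 1, 2, 3, 4, 5, 6] gives [4, 4, 3, 3, 4, 3, 3]; set D = diag(4, 4, 3, 3, 4, 3, 3) and form L = D - A. Computing the eigenvalues of L and sorting gives [0, 3, 3, 3, 4, 4, 7]. The Fiedler value lambda_2 = 3 is strictly positive, so the graph is connected. The eigenvalues sum to 24, which equals trace(L) = 2|E|. The largest eigenvalue, 7, is at most the vertex count 7.

3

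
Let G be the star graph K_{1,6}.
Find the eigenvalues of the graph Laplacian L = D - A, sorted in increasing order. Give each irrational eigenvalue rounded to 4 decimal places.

[0, 1, 1, 1, 1, 1, 7]

The graph has 7 vertices and degree multiset [6, 1, 1, 1, 1, 1, 1]; D is the diagonal matrix of degrees and L = D - A. The multiplicity of 0 as a Laplacian eigenvalue equals the number of connected components. The eigenvalues sum to 12, which equals trace(L) = 2|E|.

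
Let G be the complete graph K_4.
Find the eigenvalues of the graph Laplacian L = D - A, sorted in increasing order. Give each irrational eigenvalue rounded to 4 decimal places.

The graph has 4 vertices and degree multiset [3, 3, 3, 3]; D is the diagonal matrix of degrees and L = D - A. Since every row of L sums to 0, the all-ones vector is in the kernel and 0 is an eigenvalue. The largest eigenvalue, 4, is at most the vertex count 4.

[0, 4, 4, 4]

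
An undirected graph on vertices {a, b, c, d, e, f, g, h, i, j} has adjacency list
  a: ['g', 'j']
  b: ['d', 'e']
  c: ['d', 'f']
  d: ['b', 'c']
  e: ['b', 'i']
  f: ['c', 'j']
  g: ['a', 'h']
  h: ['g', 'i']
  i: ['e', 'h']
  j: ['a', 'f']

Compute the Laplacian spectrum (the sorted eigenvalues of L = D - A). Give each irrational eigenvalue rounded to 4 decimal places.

Reading degrees in the order [a, b, c, d, e, f, g, h, i, j] gives [2, 2, 2, 2, 2, 2, 2, 2, 2, 2]; set D = diag(2, 2, 2, 2, 2, 2, 2, 2, 2, 2) and form L = D - A. L is symmetric positive semidefinite, so every eigenvalue is real and nonnegative. The single zero eigenvalue shows the graph is connected. The largest eigenvalue, 4, is at most the vertex count 10. There is one zero in the spectrum, matching the 1 component.

[0, 0.3820, 0.3820, 1.3820, 1.3820, 2.6180, 2.6180, 3.6180, 3.6180, 4]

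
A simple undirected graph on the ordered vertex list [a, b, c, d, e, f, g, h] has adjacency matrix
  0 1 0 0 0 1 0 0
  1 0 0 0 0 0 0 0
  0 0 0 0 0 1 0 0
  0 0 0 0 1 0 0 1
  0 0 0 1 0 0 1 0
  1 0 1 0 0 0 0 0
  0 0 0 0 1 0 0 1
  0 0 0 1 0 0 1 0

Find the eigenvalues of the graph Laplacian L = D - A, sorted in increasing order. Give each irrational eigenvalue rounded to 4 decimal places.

[0, 0, 0.5858, 2, 2, 2, 3.4142, 4]

With the vertex order [a, b, c, d, e, f, g, h], the degrees are [2, 1, 1, 2, 2, 2, 2, 2], giving D = diag(2, 1, 1, 2, 2, 2, 2, 2) and L = D - A. Diagonalising L (or applying a numerical eigensolver to the 8x8 matrix) gives the spectrum above. The 2 zero eigenvalues correspond to the 2 connected components. There are 2 zeros in the spectrum, matching the 2 components.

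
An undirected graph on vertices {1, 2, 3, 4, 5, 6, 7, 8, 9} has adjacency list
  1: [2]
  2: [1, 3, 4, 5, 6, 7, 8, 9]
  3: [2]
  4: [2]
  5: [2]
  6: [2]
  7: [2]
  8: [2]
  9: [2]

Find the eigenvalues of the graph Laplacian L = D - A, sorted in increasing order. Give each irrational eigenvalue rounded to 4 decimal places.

[0, 1, 1, 1, 1, 1, 1, 1, 9]

Reading degrees in the order [1, 2, 3, 4, 5, 6, 7, 8, 9] gives [1, 8, 1, 1, 1, 1, 1, 1, 1]; set D = diag(1, 8, 1, 1, 1, 1, 1, 1, 1) and form L = D - A. Since every row of L sums to 0, the all-ones vector is in the kernel and 0 is an eigenvalue. The eigenvalues sum to 16, which equals trace(L) = 2|E|.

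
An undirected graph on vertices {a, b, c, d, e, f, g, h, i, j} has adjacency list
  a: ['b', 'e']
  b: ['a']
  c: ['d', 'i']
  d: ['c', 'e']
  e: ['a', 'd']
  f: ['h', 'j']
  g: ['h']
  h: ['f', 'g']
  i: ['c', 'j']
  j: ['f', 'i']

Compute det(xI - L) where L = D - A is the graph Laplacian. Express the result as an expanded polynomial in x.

Each diagonal entry of L is the vertex degree and each off-diagonal entry is -1 where an edge is present, 0 otherwise; in the order [a, b, c, d, e, f, g, h, i, j] the diagonal is [2, 1, 2, 2, 2, 2, 1, 2, 2, 2]. Computing det(xI - L) by cofactor expansion (or equivalently via sum-over-permutations) gives x^10 - 18x^9 + 136x^8 - 560x^7 + 1365x^6 - 2002x^5 + 1716x^4 - 792x^3 + 165x^2 - 10x. The coefficient of x^9 equals -trace(L) = -18, matching the sum of degrees. The largest eigenvalue, 3.9021, is at most the vertex count 10.

x^10 - 18x^9 + 136x^8 - 560x^7 + 1365x^6 - 2002x^5 + 1716x^4 - 792x^3 + 165x^2 - 10x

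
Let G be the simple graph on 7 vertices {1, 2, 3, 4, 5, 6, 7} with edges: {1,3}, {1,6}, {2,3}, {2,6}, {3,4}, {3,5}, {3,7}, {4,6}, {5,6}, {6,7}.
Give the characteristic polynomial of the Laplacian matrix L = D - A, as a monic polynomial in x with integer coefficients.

Reading degrees in the order [1, 2, 3, 4, 5, 6, 7] gives [2, 2, 5, 2, 2, 5, 2]; set D = diag(2, 2, 5, 2, 2, 5, 2) and form L = D - A. The eigenvalues of L are [0, 2, 2, 2, 2, 5, 7]; the characteristic polynomial is the product of (x - lambda_i), which multiplies out to x^7 - 20x^6 + 155x^5 - 600x^4 + 1240x^3 - 1312x^2 + 560x. Since p(0) = det(-L) = 0, x divides p(x). The eigenvalues sum to 20, which equals trace(L) = 2|E|. The largest eigenvalue, 7, is at most the vertex count 7.

x^7 - 20x^6 + 155x^5 - 600x^4 + 1240x^3 - 1312x^2 + 560x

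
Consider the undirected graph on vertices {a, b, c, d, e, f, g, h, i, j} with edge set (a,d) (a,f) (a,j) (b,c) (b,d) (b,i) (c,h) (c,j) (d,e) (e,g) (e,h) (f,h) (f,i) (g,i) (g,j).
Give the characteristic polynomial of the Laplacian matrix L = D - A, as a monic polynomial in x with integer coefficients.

With the vertex order [a, b, c, d, e, f, g, h, i, j], the degrees are [3, 3, 3, 3, 3, 3, 3, 3, 3, 3], giving D = diag(3, 3, 3, 3, 3, 3, 3, 3, 3, 3) and L = D - A. The eigenvalues of L are [0, 2, 2, 2, 2, 2, 5, 5, 5, 5]; the characteristic polynomial is the product of (x - lambda_i), which multiplies out to x^10 - 30x^9 + 390x^8 - 2880x^7 + 13305x^6 - 39882x^5 + 77640x^4 - 94800x^3 + 66000x^2 - 20000x. The constant term is 0 because L is singular (the all-ones vector lies in its kernel).

x^10 - 30x^9 + 390x^8 - 2880x^7 + 13305x^6 - 39882x^5 + 77640x^4 - 94800x^3 + 66000x^2 - 20000x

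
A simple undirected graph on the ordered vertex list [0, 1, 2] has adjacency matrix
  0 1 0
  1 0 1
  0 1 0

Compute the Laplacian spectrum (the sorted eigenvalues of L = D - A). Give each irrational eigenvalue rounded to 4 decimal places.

Each diagonal entry of L is the vertex degree and each off-diagonal entry is -1 where an edge is present, 0 otherwise; in the order [0, 1, 2] the diagonal is [1, 2, 1]. Diagonalising L (or applying a numerical eigensolver to the 3x3 matrix) gives the spectrum above.

[0, 1, 3]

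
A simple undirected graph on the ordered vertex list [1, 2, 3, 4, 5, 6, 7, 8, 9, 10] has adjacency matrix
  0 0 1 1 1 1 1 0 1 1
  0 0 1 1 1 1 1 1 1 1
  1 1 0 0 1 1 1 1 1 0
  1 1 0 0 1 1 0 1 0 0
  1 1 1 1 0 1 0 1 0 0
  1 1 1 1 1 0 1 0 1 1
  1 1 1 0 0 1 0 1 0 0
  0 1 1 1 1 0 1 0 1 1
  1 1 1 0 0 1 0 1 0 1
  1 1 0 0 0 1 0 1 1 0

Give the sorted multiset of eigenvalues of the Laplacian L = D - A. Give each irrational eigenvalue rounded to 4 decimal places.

[0, 4.3820, 4.6972, 6, 6.5858, 6.6180, 8, 8.3028, 9.4142, 10]

Each diagonal entry of L is the vertex degree and each off-diagonal entry is -1 where an edge is present, 0 otherwise; in the order [1, 2, 3, 4, 5, 6, 7, 8, 9, 10] the diagonal is [7, 8, 7, 5, 6, 8, 5, 7, 6, 5]. The multiplicity of 0 as a Laplacian eigenvalue equals the number of connected components. The single zero eigenvalue shows the graph is connected. By the matrix-tree theorem the graph has (1/10) * product of the nonzero eigenvalues = 3365856 spanning trees. The largest eigenvalue, 10, is at most the vertex count 10.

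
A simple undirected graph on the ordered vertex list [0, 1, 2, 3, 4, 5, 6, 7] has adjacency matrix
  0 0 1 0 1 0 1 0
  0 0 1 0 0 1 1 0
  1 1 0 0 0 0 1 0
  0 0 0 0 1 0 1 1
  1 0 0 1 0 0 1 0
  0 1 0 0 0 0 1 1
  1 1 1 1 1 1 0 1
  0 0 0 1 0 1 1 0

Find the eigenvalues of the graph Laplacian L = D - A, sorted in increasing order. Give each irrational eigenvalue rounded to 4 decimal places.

With the vertex order [0, 1, 2, 3, 4, 5, 6, 7], the degrees are [3, 3, 3, 3, 3, 3, 7, 3], giving D = diag(3, 3, 3, 3, 3, 3, 7, 3) and L = D - A. Since every row of L sums to 0, the all-ones vector is in the kernel and 0 is an eigenvalue. The eigenvalues sum to 28, which equals trace(L) = 2|E|.

[0, 1.7530, 1.7530, 3.4450, 3.4450, 4.8019, 4.8019, 8]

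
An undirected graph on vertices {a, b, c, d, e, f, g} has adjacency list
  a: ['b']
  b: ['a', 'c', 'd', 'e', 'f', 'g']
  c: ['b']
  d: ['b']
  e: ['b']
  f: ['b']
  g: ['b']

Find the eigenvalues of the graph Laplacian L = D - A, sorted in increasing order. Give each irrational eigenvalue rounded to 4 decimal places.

With the vertex order [a, b, c, d, e, f, g], the degrees are [1, 6, 1, 1, 1, 1, 1], giving D = diag(1, 6, 1, 1, 1, 1, 1) and L = D - A. Since every row of L sums to 0, the all-ones vector is in the kernel and 0 is an eigenvalue.

[0, 1, 1, 1, 1, 1, 7]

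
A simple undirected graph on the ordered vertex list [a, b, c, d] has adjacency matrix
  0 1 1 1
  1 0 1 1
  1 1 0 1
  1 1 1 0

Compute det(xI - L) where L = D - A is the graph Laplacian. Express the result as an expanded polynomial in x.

With the vertex order [a, b, c, d], the degrees are [3, 3, 3, 3], giving D = diag(3, 3, 3, 3) and L = D - A. Computing det(xI - L) by cofactor expansion (or equivalently via sum-over-permutations) gives x^4 - 12x^3 + 48x^2 - 64x. The constant term is 0 because L is singular (the all-ones vector lies in its kernel). By the matrix-tree theorem the graph has (1/4) * product of the nonzero eigenvalues = 16 spanning trees.

x^4 - 12x^3 + 48x^2 - 64x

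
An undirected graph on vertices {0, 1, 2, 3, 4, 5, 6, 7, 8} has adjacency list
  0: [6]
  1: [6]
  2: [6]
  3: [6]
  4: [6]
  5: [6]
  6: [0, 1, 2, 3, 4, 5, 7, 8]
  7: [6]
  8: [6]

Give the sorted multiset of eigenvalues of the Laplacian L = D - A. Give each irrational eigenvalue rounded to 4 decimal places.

Each diagonal entry of L is the vertex degree and each off-diagonal entry is -1 where an edge is present, 0 otherwise; in the order [0, 1, 2, 3, 4, 5, 6, 7, 8] the diagonal is [1, 1, 1, 1, 1, 1, 8, 1, 1]. Since every row of L sums to 0, the all-ones vector is in the kernel and 0 is an eigenvalue. The single zero eigenvalue shows the graph is connected. By the matrix-tree theorem the graph has (1/9) * product of the nonzero eigenvalues = 1 spanning tree.

[0, 1, 1, 1, 1, 1, 1, 1, 9]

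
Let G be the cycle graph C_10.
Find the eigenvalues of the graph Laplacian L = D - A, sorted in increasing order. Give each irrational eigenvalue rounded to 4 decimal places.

The graph has 10 vertices and degree multiset [2, 2, 2, 2, 2, 2, 2, 2, 2, 2]; D is the diagonal matrix of degrees and L = D - A. L is symmetric positive semidefinite, so every eigenvalue is real and nonnegative. The single zero eigenvalue shows the graph is connected.

[0, 0.3820, 0.3820, 1.3820, 1.3820, 2.6180, 2.6180, 3.6180, 3.6180, 4]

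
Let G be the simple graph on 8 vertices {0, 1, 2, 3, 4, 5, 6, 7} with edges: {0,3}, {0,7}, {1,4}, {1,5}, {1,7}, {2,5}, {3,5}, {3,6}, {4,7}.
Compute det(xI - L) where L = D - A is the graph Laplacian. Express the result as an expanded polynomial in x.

With the vertex order [0, 1, 2, 3, 4, 5, 6, 7], the degrees are [2, 3, 1, 3, 2, 3, 1, 3], giving D = diag(2, 3, 1, 3, 2, 3, 1, 3) and L = D - A. Computing det(xI - L) by cofactor expansion (or equivalently via sum-over-permutations) gives x^8 - 18x^7 + 130x^6 - 482x^5 + 975x^4 - 1056x^3 + 558x^2 - 112x. The coefficient of x^7 equals -trace(L) = -18, matching the sum of degrees. There is one zero in the spectrum, matching the 1 component. The largest eigenvalue, 4.8136, is at most the vertex count 8.

x^8 - 18x^7 + 130x^6 - 482x^5 + 975x^4 - 1056x^3 + 558x^2 - 112x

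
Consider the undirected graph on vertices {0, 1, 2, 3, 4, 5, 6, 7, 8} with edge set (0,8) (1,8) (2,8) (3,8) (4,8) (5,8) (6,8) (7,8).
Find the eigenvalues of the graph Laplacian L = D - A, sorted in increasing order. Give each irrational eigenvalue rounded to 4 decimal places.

[0, 1, 1, 1, 1, 1, 1, 1, 9]

Each diagonal entry of L is the vertex degree and each off-diagonal entry is -1 where an edge is present, 0 otherwise; in the order [0, 1, 2, 3, 4, 5, 6, 7, 8] the diagonal is [1, 1, 1, 1, 1, 1, 1, 1, 8]. The multiplicity of 0 as a Laplacian eigenvalue equals the number of connected components. The single zero eigenvalue shows the graph is connected. There is one zero in the spectrum, matching the 1 component. The eigenvalues sum to 16, which equals trace(L) = 2|E|.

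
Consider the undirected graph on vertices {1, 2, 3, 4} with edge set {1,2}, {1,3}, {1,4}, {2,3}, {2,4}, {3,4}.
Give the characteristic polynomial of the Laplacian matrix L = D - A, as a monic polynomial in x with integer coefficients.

x^4 - 12x^3 + 48x^2 - 64x

Reading degrees in the order [1, 2, 3, 4] gives [3, 3, 3, 3]; set D = diag(3, 3, 3, 3) and form L = D - A. L has integer entries, so p(x) = det(xI - L) has integer coefficients. Expanding the determinant yields x^4 - 12x^3 + 48x^2 - 64x. The constant term is 0 because L is singular (the all-ones vector lies in its kernel). By the matrix-tree theorem the graph has (1/4) * product of the nonzero eigenvalues = 16 spanning trees.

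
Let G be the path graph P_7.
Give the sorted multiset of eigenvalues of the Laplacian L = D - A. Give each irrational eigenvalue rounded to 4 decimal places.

The graph has 7 vertices and degree multiset [2, 2, 2, 2, 2, 1, 1]; D is the diagonal matrix of degrees and L = D - A. L is symmetric positive semidefinite, so every eigenvalue is real and nonnegative. The single zero eigenvalue shows the graph is connected. By the matrix-tree theorem the graph has (1/7) * product of the nonzero eigenvalues = 1 spanning tree.

[0, 0.1981, 0.7530, 1.5550, 2.4450, 3.2470, 3.8019]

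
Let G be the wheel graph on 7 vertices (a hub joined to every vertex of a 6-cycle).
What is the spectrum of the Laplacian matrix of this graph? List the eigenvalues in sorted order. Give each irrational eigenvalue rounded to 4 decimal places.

[0, 2, 2, 4, 4, 5, 7]

The graph has 7 vertices and degree multiset [6, 3, 3, 3, 3, 3, 3]; D is the diagonal matrix of degrees and L = D - A. Since every row of L sums to 0, the all-ones vector is in the kernel and 0 is an eigenvalue. There is one zero in the spectrum, matching the 1 component. By the matrix-tree theorem the graph has (1/7) * product of the nonzero eigenvalues = 320 spanning trees.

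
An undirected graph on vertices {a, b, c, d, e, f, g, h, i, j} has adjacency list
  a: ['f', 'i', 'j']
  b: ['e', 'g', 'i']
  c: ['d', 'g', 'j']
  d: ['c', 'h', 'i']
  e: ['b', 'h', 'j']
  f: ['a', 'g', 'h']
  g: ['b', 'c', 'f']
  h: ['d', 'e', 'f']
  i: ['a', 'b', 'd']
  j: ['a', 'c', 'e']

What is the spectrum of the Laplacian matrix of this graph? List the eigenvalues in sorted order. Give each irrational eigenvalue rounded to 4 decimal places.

[0, 2, 2, 2, 2, 2, 5, 5, 5, 5]

Each diagonal entry of L is the vertex degree and each off-diagonal entry is -1 where an edge is present, 0 otherwise; in the order [a, b, c, d, e, f, g, h, i, j] the diagonal is [3, 3, 3, 3, 3, 3, 3, 3, 3, 3]. L is symmetric positive semidefinite, so every eigenvalue is real and nonnegative. By the matrix-tree theorem the graph has (1/10) * product of the nonzero eigenvalues = 2000 spanning trees. The eigenvalues sum to 30, which equals trace(L) = 2|E|.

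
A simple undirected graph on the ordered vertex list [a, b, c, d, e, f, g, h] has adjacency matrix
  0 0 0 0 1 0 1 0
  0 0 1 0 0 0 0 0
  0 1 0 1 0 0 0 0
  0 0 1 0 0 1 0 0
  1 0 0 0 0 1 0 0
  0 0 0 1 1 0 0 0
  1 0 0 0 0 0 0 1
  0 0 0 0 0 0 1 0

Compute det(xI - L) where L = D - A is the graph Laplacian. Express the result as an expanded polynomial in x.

x^8 - 14x^7 + 78x^6 - 220x^5 + 330x^4 - 252x^3 + 84x^2 - 8x

Each diagonal entry of L is the vertex degree and each off-diagonal entry is -1 where an edge is present, 0 otherwise; in the order [a, b, c, d, e, f, g, h] the diagonal is [2, 1, 2, 2, 2, 2, 2, 1]. L has integer entries, so p(x) = det(xI - L) has integer coefficients. Expanding the determinant yields x^8 - 14x^7 + 78x^6 - 220x^5 + 330x^4 - 252x^3 + 84x^2 - 8x. Since p(0) = det(-L) = 0, x divides p(x). The eigenvalues sum to 14, which equals trace(L) = 2|E|.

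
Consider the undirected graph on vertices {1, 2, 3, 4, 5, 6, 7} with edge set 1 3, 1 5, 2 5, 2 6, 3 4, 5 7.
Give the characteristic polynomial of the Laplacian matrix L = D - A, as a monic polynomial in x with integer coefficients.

Reading degrees in the order [1, 2, 3, 4, 5, 6, 7] gives [2, 2, 2, 1, 3, 1, 1]; set D = diag(2, 2, 2, 1, 3, 1, 1) and form L = D - A. L has integer entries, so p(x) = det(xI - L) has integer coefficients. Expanding the determinant yields x^7 - 12x^6 + 54x^5 - 114x^4 + 115x^3 - 50x^2 + 7x. The coefficient of x^6 equals -trace(L) = -12, matching the sum of degrees. The eigenvalues sum to 12, which equals trace(L) = 2|E|.

x^7 - 12x^6 + 54x^5 - 114x^4 + 115x^3 - 50x^2 + 7x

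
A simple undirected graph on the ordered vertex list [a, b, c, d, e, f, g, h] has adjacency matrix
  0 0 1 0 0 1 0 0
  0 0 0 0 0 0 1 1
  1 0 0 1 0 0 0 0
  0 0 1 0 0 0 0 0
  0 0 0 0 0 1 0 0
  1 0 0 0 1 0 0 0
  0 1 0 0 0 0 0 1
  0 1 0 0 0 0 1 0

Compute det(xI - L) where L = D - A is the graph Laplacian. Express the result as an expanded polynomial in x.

Each diagonal entry of L is the vertex degree and each off-diagonal entry is -1 where an edge is present, 0 otherwise; in the order [a, b, c, d, e, f, g, h] the diagonal is [2, 2, 2, 1, 1, 2, 2, 2]. Computing det(xI - L) by cofactor expansion (or equivalently via sum-over-permutations) gives x^8 - 14x^7 + 78x^6 - 218x^5 + 314x^4 - 210x^3 + 45x^2. The constant term is 0 because L is singular (the all-ones vector lies in its kernel).

x^8 - 14x^7 + 78x^6 - 218x^5 + 314x^4 - 210x^3 + 45x^2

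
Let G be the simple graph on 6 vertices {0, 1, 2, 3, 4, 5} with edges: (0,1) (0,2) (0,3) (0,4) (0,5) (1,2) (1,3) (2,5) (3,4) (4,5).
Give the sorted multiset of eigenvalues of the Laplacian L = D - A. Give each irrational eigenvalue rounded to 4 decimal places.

[0, 2.3820, 2.3820, 4.6180, 4.6180, 6]

Each diagonal entry of L is the vertex degree and each off-diagonal entry is -1 where an edge is present, 0 otherwise; in the order [0, 1, 2, 3, 4, 5] the diagonal is [5, 3, 3, 3, 3, 3]. Diagonalising L (or applying a numerical eigensolver to the 6x6 matrix) gives the spectrum above. The single zero eigenvalue shows the graph is connected. By the matrix-tree theorem the graph has (1/6) * product of the nonzero eigenvalues = 121 spanning trees. There is one zero in the spectrum, matching the 1 component.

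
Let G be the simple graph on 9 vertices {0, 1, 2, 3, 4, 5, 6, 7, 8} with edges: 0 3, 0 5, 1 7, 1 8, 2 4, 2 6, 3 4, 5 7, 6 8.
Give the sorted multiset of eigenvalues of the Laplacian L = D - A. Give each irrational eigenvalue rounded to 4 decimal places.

[0, 0.4679, 0.4679, 1.6527, 1.6527, 3, 3, 3.8794, 3.8794]

With the vertex order [0, 1, 2, 3, 4, 5, 6, 7, 8], the degrees are [2, 2, 2, 2, 2, 2, 2, 2, 2], giving D = diag(2, 2, 2, 2, 2, 2, 2, 2, 2) and L = D - A. Since every row of L sums to 0, the all-ones vector is in the kernel and 0 is an eigenvalue. The single zero eigenvalue shows the graph is connected.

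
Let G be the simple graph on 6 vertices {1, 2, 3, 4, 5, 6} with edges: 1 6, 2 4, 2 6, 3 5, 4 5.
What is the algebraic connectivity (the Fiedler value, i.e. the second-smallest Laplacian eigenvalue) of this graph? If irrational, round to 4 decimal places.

0.2679

Each diagonal entry of L is the vertex degree and each off-diagonal entry is -1 where an edge is present, 0 otherwise; in the order [1, 2, 3, 4, 5, 6] the diagonal is [1, 2, 1, 2, 2, 2]. The sorted Laplacian eigenvalues are [0, 0.2679, 1, 2, 3, 3.7321]; the algebraic connectivity is the second entry, 0.2679. By the matrix-tree theorem the graph has (1/6) * product of the nonzero eigenvalues = 1 spanning tree. There is one zero in the spectrum, matching the 1 component.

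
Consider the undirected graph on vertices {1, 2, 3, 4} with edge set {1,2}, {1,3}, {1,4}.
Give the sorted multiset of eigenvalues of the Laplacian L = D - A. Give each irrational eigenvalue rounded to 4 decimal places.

[0, 1, 1, 4]

Each diagonal entry of L is the vertex degree and each off-diagonal entry is -1 where an edge is present, 0 otherwise; in the order [1, 2, 3, 4] the diagonal is [3, 1, 1, 1]. The multiplicity of 0 as a Laplacian eigenvalue equals the number of connected components. The single zero eigenvalue shows the graph is connected.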